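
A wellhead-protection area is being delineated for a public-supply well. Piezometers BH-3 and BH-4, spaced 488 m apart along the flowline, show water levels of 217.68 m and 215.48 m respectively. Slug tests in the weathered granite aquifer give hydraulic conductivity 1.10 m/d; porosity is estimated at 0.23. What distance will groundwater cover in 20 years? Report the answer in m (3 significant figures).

Hydraulic gradient i = (217.68 − 215.48) / 488 = 2.20 / 488 = 0.004508
q = Ki = 1.10 × 0.004508 = 0.004959 m/d
Average linear velocity = 0.004959 / 0.23 = 0.02156 m/d
T = 20 yr × 365 = 7300 d
L = v × T = 0.02156 × 7300 = 157.4 m

157 m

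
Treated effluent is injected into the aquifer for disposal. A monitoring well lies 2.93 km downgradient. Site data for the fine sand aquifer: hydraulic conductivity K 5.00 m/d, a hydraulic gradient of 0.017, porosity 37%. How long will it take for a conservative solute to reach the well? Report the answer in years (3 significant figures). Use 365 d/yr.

q = Ki = 5.00 × 0.017 = 0.08500 m/d
v_s = q/n_e = 0.08500/0.37 = 0.2297 m/d
L = 2.93 km = 2930 m
t = L / v = 2930 / 0.2297 = 12750 d
   = 12750 / 365 = 34.9 yr

34.9 years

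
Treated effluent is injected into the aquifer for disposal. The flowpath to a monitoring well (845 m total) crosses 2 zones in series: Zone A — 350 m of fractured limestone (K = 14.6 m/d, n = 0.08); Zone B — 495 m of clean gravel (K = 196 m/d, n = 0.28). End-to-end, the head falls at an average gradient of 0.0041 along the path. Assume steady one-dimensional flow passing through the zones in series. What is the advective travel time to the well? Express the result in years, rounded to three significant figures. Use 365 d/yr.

For zones in series the flux q is common to all zones; the equivalent conductivity is the harmonic (thickness-weighted) mean, K_eq = L_total / Σ(L_j/K_j).
Σ(L/K) = 350/14.6 + 495/196 = 23.97 + 2.526 = 26.50 d
K_eq = L_total / Σ(L/K) = 845 / 26.50 = 31.89 m/d
q = K_eq · i = 31.89 × 0.0041 = 0.1307 m/d (same in every zone)
Zone A: v = q/n = 0.1307/0.08 = 1.634 m/d → t_A = 350/1.634 = 214.2 d
Zone B: v = q/n = 0.1307/0.28 = 0.4669 m/d → t_B = 495/0.4669 = 1060 d
Total t = 214.2 + 1060 = 1274 d
   = 1274 / 365 = 3.49 yr

3.49 years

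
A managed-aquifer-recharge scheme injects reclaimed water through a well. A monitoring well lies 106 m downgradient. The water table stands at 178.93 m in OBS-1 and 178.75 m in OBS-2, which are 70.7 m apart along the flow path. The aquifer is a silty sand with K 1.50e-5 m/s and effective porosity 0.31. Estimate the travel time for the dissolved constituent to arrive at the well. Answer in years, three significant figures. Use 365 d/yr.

27.3 years

Hydraulic gradient i = (178.93 − 178.75) / 70.7 = 0.18 / 70.7 = 0.002546
K = 1.50e-5 m/s × 86400 s/d = 1.296 m/d
Specific discharge q = 1.296 × 0.002546 = 0.003300 m/d
v = Ki/n = 1.296·0.002546/0.31 = 0.01064 m/d
t = L / v = 106 / 0.01064 = 9959 d
   = 9959 / 365 = 27.3 yr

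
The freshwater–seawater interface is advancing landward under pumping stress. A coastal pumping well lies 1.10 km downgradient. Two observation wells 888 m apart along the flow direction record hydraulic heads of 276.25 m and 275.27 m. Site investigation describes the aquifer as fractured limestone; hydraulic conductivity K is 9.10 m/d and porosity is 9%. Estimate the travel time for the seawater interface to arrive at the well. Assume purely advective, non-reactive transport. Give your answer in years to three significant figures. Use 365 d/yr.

27.0 years

Hydraulic gradient i = (276.25 − 275.27) / 888 = 0.98 / 888 = 0.001104
Specific discharge q = 9.10 × 0.001104 = 0.01004 m/d
v_s = q/n_e = 0.01004/0.09 = 0.1116 m/d
L = 1.10 km = 1100 m
t = L / v = 1100 / 0.1116 = 9858 d
   = 9858 / 365 = 27.0 yr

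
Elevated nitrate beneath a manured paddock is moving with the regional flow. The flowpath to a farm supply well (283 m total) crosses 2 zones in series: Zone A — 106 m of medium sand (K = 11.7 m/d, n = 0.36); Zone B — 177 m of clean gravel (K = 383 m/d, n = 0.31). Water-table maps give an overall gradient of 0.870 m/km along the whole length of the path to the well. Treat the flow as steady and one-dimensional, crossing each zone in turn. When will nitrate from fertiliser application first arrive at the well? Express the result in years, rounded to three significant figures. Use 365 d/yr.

Continuity: the same q passes through each zone, so ΔH = q·Σ(L_j/K_j) — the zones act as resistances in series.
Σ(L/K) = 106/11.7 + 177/383 = 9.060 + 0.4621 = 9.522 d
K_eq = L_total / Σ(L/K) = 283 / 9.522 = 29.72 m/d
q = K_eq · i = 29.72 × 8.7e-4 = 0.02586 m/d (same in every zone)
Zone A: v = q/n = 0.02586/0.36 = 0.07183 m/d → t_A = 106/0.07183 = 1476 d
Zone B: v = q/n = 0.02586/0.31 = 0.08341 m/d → t_B = 177/0.08341 = 2122 d
Total t = 1476 + 2122 = 3598 d
   = 3598 / 365 = 9.86 yr

9.86 years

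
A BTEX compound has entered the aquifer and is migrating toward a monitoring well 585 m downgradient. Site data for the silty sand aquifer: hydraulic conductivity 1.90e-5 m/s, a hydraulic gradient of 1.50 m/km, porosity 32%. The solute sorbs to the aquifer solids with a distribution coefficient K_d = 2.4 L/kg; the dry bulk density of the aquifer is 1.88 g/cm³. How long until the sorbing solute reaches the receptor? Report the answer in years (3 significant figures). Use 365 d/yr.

K = 1.90e-5 m/s × 86400 s/d = 1.642 m/d
Specific discharge q = 1.642 × 0.0015 = 0.002462 m/d
Seepage velocity v = q / n = 0.002462 / 0.32 = 0.007695 m/d
Retardation R = 1 + ρ_b·K_d/n = 1 + 1.88×2.4/0.32 = 15.10
Contaminant velocity v_c = v/R = 0.007695/15.10 = 5.096e-4 m/d
t = L/v_c = 585/5.096e-4 = 1.148e6 d
   = 1.148e6/365 = 3150 yr

3150 years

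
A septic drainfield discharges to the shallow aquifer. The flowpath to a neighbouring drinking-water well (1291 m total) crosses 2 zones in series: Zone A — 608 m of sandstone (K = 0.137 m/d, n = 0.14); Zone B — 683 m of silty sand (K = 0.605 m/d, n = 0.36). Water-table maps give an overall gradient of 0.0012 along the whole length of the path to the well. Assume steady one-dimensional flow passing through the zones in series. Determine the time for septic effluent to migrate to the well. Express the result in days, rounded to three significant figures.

1.19e6 days

Steady 1-D flow in series ⇒ the Darcy flux q is identical in every zone and the zone head losses add (resistances L/K in series).
Σ(L/K) = 608/0.137 + 683/0.605 = 4438 + 1129 = 5567 d
K_eq = L_total / Σ(L/K) = 1291 / 5567 = 0.2319 m/d
q = K_eq · i = 0.2319 × 0.0012 = 2.783e-4 m/d (same in every zone)
Zone A: v = q/n = 2.783e-4/0.14 = 0.001988 m/d → t_A = 608/0.001988 = 305900 d
Zone B: v = q/n = 2.783e-4/0.36 = 7.730e-4 m/d → t_B = 683/7.730e-4 = 883500 d
Total t = 305900 + 883500 = 1.189e6 d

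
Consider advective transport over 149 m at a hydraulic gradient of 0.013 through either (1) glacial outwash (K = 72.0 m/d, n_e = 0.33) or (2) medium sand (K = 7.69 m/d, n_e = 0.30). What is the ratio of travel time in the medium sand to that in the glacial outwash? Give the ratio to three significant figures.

Unit 1 (glacial outwash): v = 72.0×0.013/0.33 = 2.836 m/d, t = 149/2.836 = 52.53 d
Unit 2 (medium sand): v = 7.69×0.013/0.30 = 0.3332 m/d, t = 149/0.3332 = 447.1 d
t(medium sand) / t(glacial outwash) = 447.1/52.53 = 8.51

8.51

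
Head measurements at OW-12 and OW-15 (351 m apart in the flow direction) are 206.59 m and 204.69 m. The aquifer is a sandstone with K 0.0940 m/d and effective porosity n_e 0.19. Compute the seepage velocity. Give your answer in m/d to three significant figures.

Hydraulic gradient i = (206.59 − 204.69) / 351 = 1.90 / 351 = 0.005413
Specific discharge q = 0.0940 × 0.005413 = 5.088e-4 m/d
Seepage velocity v = q / n = 5.088e-4 / 0.19 = 0.002678 m/d

0.00268 m/d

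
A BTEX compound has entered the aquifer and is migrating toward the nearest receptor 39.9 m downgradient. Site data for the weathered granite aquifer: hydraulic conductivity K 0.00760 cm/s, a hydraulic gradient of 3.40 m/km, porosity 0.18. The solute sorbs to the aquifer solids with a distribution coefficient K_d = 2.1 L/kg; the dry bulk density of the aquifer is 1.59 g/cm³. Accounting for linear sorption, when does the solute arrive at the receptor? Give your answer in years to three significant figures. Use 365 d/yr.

17.2 years

K = 0.00760 cm/s × 864 = 6.566 m/d
q = Ki = 6.566 × 0.0034 = 0.02233 m/d
Average linear velocity = 0.02233 / 0.18 = 0.1240 m/d
Retardation R = 1 + ρ_b·K_d/n = 1 + 1.59×2.1/0.18 = 19.55
Contaminant velocity v_c = v/R = 0.1240/19.55 = 0.006344 m/d
t = L/v_c = 39.9/0.006344 = 6289 d
   = 6289/365 = 17.2 yr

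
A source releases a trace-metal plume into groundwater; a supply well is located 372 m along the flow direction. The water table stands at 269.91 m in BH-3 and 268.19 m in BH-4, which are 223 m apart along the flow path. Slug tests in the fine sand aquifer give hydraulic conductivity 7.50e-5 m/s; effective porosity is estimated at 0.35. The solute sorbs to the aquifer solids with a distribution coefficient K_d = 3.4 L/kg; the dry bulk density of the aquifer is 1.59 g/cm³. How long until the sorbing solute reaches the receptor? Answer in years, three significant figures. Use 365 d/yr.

Hydraulic gradient i = (269.91 − 268.19) / 223 = 1.72 / 223 = 0.007713
K = 7.50e-5 m/s × 86400 s/d = 6.480 m/d
Specific discharge q = 6.480 × 0.007713 = 0.04998 m/d
Seepage velocity v = q / n = 0.04998 / 0.35 = 0.1428 m/d
Retardation R = 1 + ρ_b·K_d/n = 1 + 1.59×3.4/0.35 = 16.45
Contaminant velocity v_c = v/R = 0.1428/16.45 = 0.008683 m/d
t = L/v_c = 372/0.008683 = 42840 d
   = 42840/365 = 117 yr

117 years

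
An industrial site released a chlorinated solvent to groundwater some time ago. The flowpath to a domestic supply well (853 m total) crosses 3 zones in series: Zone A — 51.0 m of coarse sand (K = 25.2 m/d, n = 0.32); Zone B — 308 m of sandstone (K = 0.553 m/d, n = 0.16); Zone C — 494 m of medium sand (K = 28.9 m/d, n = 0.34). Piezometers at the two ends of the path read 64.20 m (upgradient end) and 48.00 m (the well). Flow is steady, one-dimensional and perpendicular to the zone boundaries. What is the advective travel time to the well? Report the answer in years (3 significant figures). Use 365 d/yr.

Total head drop ΔH = 64.20 − 48.00 = 16.20 m
Steady 1-D flow in series ⇒ the Darcy flux q is identical in every zone and the zone head losses add (resistances L/K in series).
Σ(L/K) = 51.0/25.2 + 308/0.553 + 494/28.9 = 2.024 + 557.0 + 17.09 = 576.1 d
q = ΔH / Σ(L/K) = 16.20 / 576.1 = 0.02812 m/d (same in every zone)
Zone A: v = q/n = 0.02812/0.32 = 0.08788 m/d → t_A = 51.0/0.08788 = 580.3 d
Zone B: v = q/n = 0.02812/0.16 = 0.1758 m/d → t_B = 308/0.1758 = 1752 d
Zone C: v = q/n = 0.02812/0.34 = 0.08271 m/d → t_C = 494/0.08271 = 5973 d
Total t = 580.3 + 1752 + 5973 = 8305 d
   = 8305 / 365 = 22.8 yr

22.8 years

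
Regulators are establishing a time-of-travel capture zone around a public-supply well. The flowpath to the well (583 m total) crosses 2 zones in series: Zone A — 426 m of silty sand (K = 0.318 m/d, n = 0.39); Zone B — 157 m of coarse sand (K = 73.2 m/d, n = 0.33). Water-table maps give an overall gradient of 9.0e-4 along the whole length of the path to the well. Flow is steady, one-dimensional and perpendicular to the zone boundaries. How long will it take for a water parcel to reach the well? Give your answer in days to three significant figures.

Steady 1-D flow in series ⇒ the Darcy flux q is identical in every zone and the zone head losses add (resistances L/K in series).
Σ(L/K) = 426/0.318 + 157/73.2 = 1340 + 2.145 = 1342 d
K_eq = L_total / Σ(L/K) = 583 / 1342 = 0.4345 m/d
q = K_eq · i = 0.4345 × 9.0e-4 = 3.911e-4 m/d (same in every zone)
Zone A: v = q/n = 3.911e-4/0.39 = 0.001003 m/d → t_A = 426/0.001003 = 424900 d
Zone B: v = q/n = 3.911e-4/0.33 = 0.001185 m/d → t_B = 157/0.001185 = 132500 d
Total t = 424900 + 132500 = 557300 d

557000 days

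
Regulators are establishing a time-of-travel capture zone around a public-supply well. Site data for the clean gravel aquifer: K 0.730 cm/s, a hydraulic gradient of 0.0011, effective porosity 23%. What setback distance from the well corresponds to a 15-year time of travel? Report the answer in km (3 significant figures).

16.5 km

K = 0.730 cm/s × 864 = 630.7 m/d
Specific discharge q = 630.7 × 0.0011 = 0.6938 m/d
v_s = q/n_e = 0.6938/0.23 = 3.016 m/d
T = 15 yr × 365 = 5475 d
L = v × T = 3.016 × 5475 = 16520 m
   = 16.5 km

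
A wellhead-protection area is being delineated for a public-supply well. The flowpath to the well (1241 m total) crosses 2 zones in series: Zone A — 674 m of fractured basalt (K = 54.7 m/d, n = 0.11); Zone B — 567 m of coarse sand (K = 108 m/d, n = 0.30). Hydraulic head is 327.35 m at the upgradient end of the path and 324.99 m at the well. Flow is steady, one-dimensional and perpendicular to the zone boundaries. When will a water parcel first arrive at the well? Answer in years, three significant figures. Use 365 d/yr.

4.98 years

Total head drop ΔH = 327.35 − 324.99 = 2.36 m
Steady 1-D flow in series ⇒ the Darcy flux q is identical in every zone and the zone head losses add (resistances L/K in series).
Σ(L/K) = 674/54.7 + 567/108 = 12.32 + 5.250 = 17.57 d
q = ΔH / Σ(L/K) = 2.36 / 17.57 = 0.1343 m/d (same in every zone)
Zone A: v = q/n = 0.1343/0.11 = 1.221 m/d → t_A = 674/1.221 = 552.0 d
Zone B: v = q/n = 0.1343/0.30 = 0.4477 m/d → t_B = 567/0.4477 = 1267 d
Total t = 552.0 + 1267 = 1819 d
   = 1819 / 365 = 4.98 yr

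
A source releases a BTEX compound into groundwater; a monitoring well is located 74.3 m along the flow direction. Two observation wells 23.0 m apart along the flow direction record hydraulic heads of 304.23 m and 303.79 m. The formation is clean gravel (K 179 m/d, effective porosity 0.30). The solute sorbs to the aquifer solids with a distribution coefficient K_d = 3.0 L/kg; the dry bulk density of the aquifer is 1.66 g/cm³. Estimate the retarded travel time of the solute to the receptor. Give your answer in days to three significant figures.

115 days

Hydraulic gradient i = (304.23 − 303.79) / 23.0 = 0.44 / 23.0 = 0.01913
Darcy flux q = K·i = 179 × 0.01913 = 3.424 m/d
v = Ki/n = 179·0.01913/0.30 = 11.41 m/d
Retardation R = 1 + ρ_b·K_d/n = 1 + 1.66×3.0/0.30 = 17.60
Contaminant velocity v_c = v/R = 11.41/17.60 = 0.6486 m/d
t = L/v_c = 74.3/0.6486 = 114.6 d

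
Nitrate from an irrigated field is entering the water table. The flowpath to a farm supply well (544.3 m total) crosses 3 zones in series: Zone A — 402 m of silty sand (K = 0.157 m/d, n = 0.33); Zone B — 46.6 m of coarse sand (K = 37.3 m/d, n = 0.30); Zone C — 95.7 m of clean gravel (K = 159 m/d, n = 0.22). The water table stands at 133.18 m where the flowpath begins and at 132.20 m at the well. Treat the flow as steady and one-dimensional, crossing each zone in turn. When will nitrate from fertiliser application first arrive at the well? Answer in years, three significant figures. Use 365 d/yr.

1200 years

Total head drop ΔH = 133.18 − 132.20 = 0.98 m
Steady 1-D flow in series ⇒ the Darcy flux q is identical in every zone and the zone head losses add (resistances L/K in series).
Σ(L/K) = 402/0.157 + 46.6/37.3 + 95.7/159 = 2561 + 1.249 + 0.6019 = 2562 d
q = ΔH / Σ(L/K) = 0.98 / 2562 = 3.825e-4 m/d (same in every zone)
Zone A: v = q/n = 3.825e-4/0.33 = 0.001159 m/d → t_A = 402/0.001159 = 346900 d
Zone B: v = q/n = 3.825e-4/0.30 = 0.001275 m/d → t_B = 46.6/0.001275 = 36550 d
Zone C: v = q/n = 3.825e-4/0.22 = 0.001738 m/d → t_C = 95.7/0.001738 = 55050 d
Total t = 346900 + 36550 + 55050 = 438500 d
   = 438500 / 365 = 1200 yr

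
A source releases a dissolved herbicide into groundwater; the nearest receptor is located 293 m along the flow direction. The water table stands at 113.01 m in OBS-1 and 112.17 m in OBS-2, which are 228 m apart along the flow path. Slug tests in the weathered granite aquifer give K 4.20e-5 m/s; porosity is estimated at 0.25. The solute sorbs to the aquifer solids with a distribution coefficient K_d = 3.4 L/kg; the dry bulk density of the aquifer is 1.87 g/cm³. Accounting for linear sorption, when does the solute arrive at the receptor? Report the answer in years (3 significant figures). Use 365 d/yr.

397 years

Hydraulic gradient i = (113.01 − 112.17) / 228 = 0.84 / 228 = 0.003684
K = 4.20e-5 m/s × 86400 s/d = 3.629 m/d
Specific discharge q = 3.629 × 0.003684 = 0.01337 m/d
v = Ki/n = 3.629·0.003684/0.25 = 0.05348 m/d
Retardation R = 1 + ρ_b·K_d/n = 1 + 1.87×3.4/0.25 = 26.43
Contaminant velocity v_c = v/R = 0.05348/26.43 = 0.002023 m/d
t = L/v_c = 293/0.002023 = 144800 d
   = 144800/365 = 397 yr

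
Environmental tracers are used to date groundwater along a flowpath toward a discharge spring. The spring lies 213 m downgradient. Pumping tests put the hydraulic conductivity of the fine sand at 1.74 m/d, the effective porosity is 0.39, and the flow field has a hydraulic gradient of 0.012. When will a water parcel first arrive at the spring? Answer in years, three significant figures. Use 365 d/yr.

10.9 years

Darcy flux q = K·i = 1.74 × 0.012 = 0.02088 m/d
Seepage velocity v = q / n = 0.02088 / 0.39 = 0.05354 m/d
t = L / v = 213 / 0.05354 = 3978 d
   = 3978 / 365 = 10.9 yr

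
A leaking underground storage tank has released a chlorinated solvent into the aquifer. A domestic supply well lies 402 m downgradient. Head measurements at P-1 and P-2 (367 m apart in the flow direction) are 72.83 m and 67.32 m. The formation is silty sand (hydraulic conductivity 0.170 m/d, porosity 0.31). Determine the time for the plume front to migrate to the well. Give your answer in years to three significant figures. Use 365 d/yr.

134 years

Hydraulic gradient i = (72.83 − 67.32) / 367 = 5.51 / 367 = 0.01501
Specific discharge q = 0.170 × 0.01501 = 0.002552 m/d
v = Ki/n = 0.170·0.01501/0.31 = 0.008233 m/d
t = L / v = 402 / 0.008233 = 48830 d
   = 48830 / 365 = 134 yr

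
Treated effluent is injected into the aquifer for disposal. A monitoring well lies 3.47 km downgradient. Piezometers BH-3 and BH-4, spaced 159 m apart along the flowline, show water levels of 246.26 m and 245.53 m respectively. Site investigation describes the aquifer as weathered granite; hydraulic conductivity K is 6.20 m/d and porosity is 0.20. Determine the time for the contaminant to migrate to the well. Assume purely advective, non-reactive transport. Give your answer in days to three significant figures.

Hydraulic gradient i = (246.26 − 245.53) / 159 = 0.73 / 159 = 0.004591
q = Ki = 6.20 × 0.004591 = 0.02847 m/d
Seepage velocity v = q / n = 0.02847 / 0.20 = 0.1423 m/d
L = 3.47 km = 3470 m
t = L / v = 3470 / 0.1423 = 24380 d

24400 days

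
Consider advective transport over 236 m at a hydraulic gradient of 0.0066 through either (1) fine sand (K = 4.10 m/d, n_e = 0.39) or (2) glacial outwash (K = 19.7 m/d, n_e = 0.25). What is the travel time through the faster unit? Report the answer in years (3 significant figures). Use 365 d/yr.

Unit 1 (fine sand): v = 4.10×0.0066/0.39 = 0.06938 m/d, t = 236/0.06938 = 3401 d
Unit 2 (glacial outwash): v = 19.7×0.0066/0.25 = 0.5201 m/d, t = 236/0.5201 = 453.8 d
Faster: 453.8 d / 365 = 1.24 yr

1.24 years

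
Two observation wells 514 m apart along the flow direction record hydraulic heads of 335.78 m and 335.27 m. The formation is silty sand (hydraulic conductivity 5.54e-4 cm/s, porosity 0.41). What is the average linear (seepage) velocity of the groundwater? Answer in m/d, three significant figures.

0.00116 m/d

Hydraulic gradient i = (335.78 − 335.27) / 514 = 0.51 / 514 = 9.922e-4
K = 5.54e-4 cm/s × 864 = 0.4787 m/d
q = Ki = 0.4787 × 9.922e-4 = 4.749e-4 m/d
Seepage velocity v = q / n = 4.749e-4 / 0.41 = 0.001158 m/d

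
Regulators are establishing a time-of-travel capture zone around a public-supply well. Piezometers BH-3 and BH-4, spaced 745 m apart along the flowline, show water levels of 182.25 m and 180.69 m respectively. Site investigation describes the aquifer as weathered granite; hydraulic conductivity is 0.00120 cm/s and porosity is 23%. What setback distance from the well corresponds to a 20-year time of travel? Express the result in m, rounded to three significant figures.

Hydraulic gradient i = (182.25 − 180.69) / 745 = 1.56 / 745 = 0.002094
K = 0.00120 cm/s × 864 = 1.037 m/d
q = Ki = 1.037 × 0.002094 = 0.002171 m/d
v_s = q/n_e = 0.002171/0.23 = 0.009439 m/d
T = 20 yr × 365 = 7300 d
L = v × T = 0.009439 × 7300 = 68.91 m

68.9 m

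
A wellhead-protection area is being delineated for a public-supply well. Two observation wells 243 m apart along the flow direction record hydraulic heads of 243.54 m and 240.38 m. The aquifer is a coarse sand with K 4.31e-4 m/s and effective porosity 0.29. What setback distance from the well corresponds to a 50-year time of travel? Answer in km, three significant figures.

30.5 km

Hydraulic gradient i = (243.54 − 240.38) / 243 = 3.16 / 243 = 0.01300
K = 4.31e-4 m/s × 86400 s/d = 37.24 m/d
q = Ki = 37.24 × 0.01300 = 0.4843 m/d
Seepage velocity v = q / n = 0.4843 / 0.29 = 1.670 m/d
T = 50 yr × 365 = 18250 d
L = v × T = 1.670 × 18250 = 30470 m
   = 30.5 km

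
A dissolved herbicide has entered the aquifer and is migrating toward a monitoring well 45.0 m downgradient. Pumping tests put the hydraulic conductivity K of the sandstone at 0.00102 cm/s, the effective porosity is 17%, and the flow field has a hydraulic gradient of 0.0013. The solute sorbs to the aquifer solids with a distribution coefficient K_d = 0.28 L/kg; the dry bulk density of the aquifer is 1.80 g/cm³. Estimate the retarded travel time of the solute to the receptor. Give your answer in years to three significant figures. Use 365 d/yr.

72.5 years

K = 0.00102 cm/s × 864 = 0.8813 m/d
q = Ki = 0.8813 × 0.0013 = 0.001146 m/d
v = Ki/n = 0.8813·0.0013/0.17 = 0.006739 m/d
Retardation R = 1 + ρ_b·K_d/n = 1 + 1.80×0.28/0.17 = 3.965
Contaminant velocity v_c = v/R = 0.006739/3.965 = 0.001700 m/d
t = L/v_c = 45.0/0.001700 = 26470 d
   = 26470/365 = 72.5 yr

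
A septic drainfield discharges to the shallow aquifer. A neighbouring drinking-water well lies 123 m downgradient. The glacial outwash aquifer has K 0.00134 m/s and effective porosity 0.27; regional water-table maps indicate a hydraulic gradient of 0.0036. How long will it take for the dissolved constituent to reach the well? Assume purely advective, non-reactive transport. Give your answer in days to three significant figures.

79.7 days

K = 0.00134 m/s × 86400 s/d = 115.8 m/d
Specific discharge q = 115.8 × 0.0036 = 0.4168 m/d
v_s = q/n_e = 0.4168/0.27 = 1.544 m/d
t = L / v = 123 / 1.544 = 79.68 d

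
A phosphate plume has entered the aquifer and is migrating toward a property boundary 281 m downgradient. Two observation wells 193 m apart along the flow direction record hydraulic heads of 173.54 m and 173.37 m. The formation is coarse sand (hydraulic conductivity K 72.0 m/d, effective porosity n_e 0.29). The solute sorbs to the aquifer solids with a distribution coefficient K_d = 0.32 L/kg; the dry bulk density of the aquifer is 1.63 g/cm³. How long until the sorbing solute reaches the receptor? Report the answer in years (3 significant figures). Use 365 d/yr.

9.85 years

Hydraulic gradient i = (173.54 − 173.37) / 193 = 0.17 / 193 = 8.808e-4
Darcy flux q = K·i = 72.0 × 8.808e-4 = 0.06342 m/d
Seepage velocity v = q / n = 0.06342 / 0.29 = 0.2187 m/d
Retardation R = 1 + ρ_b·K_d/n = 1 + 1.63×0.32/0.29 = 2.799
Contaminant velocity v_c = v/R = 0.2187/2.799 = 0.07814 m/d
t = L/v_c = 281/0.07814 = 3596 d
   = 3596/365 = 9.85 yr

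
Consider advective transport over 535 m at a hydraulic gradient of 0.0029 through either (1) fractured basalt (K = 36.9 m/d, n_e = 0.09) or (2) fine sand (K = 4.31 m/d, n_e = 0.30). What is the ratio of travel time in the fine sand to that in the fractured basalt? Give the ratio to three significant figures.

Unit 1 (fractured basalt): v = 36.9×0.0029/0.09 = 1.189 m/d, t = 535/1.189 = 450.0 d
Unit 2 (fine sand): v = 4.31×0.0029/0.30 = 0.04166 m/d, t = 535/0.04166 = 12840 d
t(fine sand) / t(fractured basalt) = 12840/450.0 = 28.5

28.5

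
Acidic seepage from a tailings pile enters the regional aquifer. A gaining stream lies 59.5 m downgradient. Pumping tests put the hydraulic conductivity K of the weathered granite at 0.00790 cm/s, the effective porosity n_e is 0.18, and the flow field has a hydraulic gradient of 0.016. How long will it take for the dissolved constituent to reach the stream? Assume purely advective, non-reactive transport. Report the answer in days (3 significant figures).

98.1 days

K = 0.00790 cm/s × 864 = 6.826 m/d
q = Ki = 6.826 × 0.016 = 0.1092 m/d
Seepage velocity v = q / n = 0.1092 / 0.18 = 0.6067 m/d
t = L / v = 59.5 / 0.6067 = 98.07 d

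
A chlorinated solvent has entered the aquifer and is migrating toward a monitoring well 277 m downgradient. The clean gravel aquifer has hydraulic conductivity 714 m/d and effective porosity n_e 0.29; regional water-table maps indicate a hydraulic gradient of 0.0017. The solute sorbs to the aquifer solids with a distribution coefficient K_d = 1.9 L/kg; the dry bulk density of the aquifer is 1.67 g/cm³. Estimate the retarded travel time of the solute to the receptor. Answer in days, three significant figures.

790 days

q = Ki = 714 × 0.0017 = 1.214 m/d
v_s = q/n_e = 1.214/0.29 = 4.186 m/d
Retardation R = 1 + ρ_b·K_d/n = 1 + 1.67×1.9/0.29 = 11.94
Contaminant velocity v_c = v/R = 4.186/11.94 = 0.3505 m/d
t = L/v_c = 277/0.3505 = 790.3 d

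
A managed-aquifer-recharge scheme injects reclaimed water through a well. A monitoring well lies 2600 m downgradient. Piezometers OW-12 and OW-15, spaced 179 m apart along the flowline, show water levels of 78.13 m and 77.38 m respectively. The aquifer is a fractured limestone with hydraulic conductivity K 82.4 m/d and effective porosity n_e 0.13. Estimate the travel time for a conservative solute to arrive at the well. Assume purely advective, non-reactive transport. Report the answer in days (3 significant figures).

979 days

Hydraulic gradient i = (78.13 − 77.38) / 179 = 0.75 / 179 = 0.004190
Darcy flux q = K·i = 82.4 × 0.004190 = 0.3453 m/d
Seepage velocity v = q / n = 0.3453 / 0.13 = 2.656 m/d
t = L / v = 2600 / 2.656 = 979.0 d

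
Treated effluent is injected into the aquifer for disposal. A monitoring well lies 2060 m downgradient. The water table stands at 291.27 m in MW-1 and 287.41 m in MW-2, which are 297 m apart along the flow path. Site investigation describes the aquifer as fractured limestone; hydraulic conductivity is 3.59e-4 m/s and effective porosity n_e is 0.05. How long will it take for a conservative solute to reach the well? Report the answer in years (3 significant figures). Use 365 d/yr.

Hydraulic gradient i = (291.27 − 287.41) / 297 = 3.86 / 297 = 0.01300
K = 3.59e-4 m/s × 86400 s/d = 31.02 m/d
Specific discharge q = 31.02 × 0.01300 = 0.4031 m/d
Average linear velocity = 0.4031 / 0.05 = 8.062 m/d
t = L / v = 2060 / 8.062 = 255.5 d
   = 255.5 / 365 = 0.700 yr

0.700 years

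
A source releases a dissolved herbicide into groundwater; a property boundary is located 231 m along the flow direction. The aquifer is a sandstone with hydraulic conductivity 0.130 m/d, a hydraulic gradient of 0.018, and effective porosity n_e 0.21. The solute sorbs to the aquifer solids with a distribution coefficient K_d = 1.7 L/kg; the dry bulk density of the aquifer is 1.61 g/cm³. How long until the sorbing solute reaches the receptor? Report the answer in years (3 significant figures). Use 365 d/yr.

q = Ki = 0.130 × 0.018 = 0.002340 m/d
v = Ki/n = 0.130·0.018/0.21 = 0.01114 m/d
Retardation R = 1 + ρ_b·K_d/n = 1 + 1.61×1.7/0.21 = 14.03
Contaminant velocity v_c = v/R = 0.01114/14.03 = 7.940e-4 m/d
t = L/v_c = 231/7.940e-4 = 290900 d
   = 290900/365 = 797 yr

797 years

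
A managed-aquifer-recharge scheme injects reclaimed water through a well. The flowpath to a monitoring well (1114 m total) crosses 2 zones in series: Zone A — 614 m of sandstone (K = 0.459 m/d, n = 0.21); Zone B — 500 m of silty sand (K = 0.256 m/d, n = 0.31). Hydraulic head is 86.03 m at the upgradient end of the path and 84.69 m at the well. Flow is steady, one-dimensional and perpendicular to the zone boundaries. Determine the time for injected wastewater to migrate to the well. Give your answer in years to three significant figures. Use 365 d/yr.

Total head drop ΔH = 86.03 − 84.69 = 1.34 m
Continuity: the same q passes through each zone, so ΔH = q·Σ(L_j/K_j) — the zones act as resistances in series.
Σ(L/K) = 614/0.459 + 500/0.256 = 1338 + 1953 = 3291 d
q = ΔH / Σ(L/K) = 1.34 / 3291 = 4.072e-4 m/d (same in every zone)
Zone A: v = q/n = 4.072e-4/0.21 = 0.001939 m/d → t_A = 614/0.001939 = 316700 d
Zone B: v = q/n = 4.072e-4/0.31 = 0.001314 m/d → t_B = 500/0.001314 = 380700 d
Total t = 316700 + 380700 = 697300 d
   = 697300 / 365 = 1910 yr

1910 years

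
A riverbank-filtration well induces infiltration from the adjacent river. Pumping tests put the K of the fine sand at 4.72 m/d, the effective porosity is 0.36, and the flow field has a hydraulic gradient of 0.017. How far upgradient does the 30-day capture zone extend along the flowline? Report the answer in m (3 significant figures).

6.69 m

q = Ki = 4.72 × 0.017 = 0.08024 m/d
Average linear velocity = 0.08024 / 0.36 = 0.2229 m/d
L = v × T = 0.2229 × 30 = 6.687 m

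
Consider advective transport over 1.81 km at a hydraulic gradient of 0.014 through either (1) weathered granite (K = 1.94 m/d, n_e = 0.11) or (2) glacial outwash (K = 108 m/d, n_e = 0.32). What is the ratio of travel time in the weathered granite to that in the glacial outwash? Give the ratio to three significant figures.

Unit 1 (weathered granite): v = 1.94×0.014/0.11 = 0.2469 m/d, t = 1810/0.2469 = 7331 d
Unit 2 (glacial outwash): v = 108×0.014/0.32 = 4.725 m/d, t = 1810/4.725 = 383.1 d
t(weathered granite) / t(glacial outwash) = 7331/383.1 = 19.1

19.1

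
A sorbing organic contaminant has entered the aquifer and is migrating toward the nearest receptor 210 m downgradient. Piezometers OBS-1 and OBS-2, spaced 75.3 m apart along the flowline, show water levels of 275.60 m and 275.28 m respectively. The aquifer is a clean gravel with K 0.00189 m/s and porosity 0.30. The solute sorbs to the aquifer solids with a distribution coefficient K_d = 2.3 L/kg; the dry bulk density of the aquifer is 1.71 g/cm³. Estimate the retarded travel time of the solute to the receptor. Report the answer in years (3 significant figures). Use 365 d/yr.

3.51 years

Hydraulic gradient i = (275.60 − 275.28) / 75.3 = 0.32 / 75.3 = 0.004250
K = 0.00189 m/s × 86400 s/d = 163.3 m/d
q = Ki = 163.3 × 0.004250 = 0.6940 m/d
v_s = q/n_e = 0.6940/0.30 = 2.313 m/d
Retardation R = 1 + ρ_b·K_d/n = 1 + 1.71×2.3/0.30 = 14.11
Contaminant velocity v_c = v/R = 2.313/14.11 = 0.1639 m/d
t = L/v_c = 210/0.1639 = 1281 d
   = 1281/365 = 3.51 yr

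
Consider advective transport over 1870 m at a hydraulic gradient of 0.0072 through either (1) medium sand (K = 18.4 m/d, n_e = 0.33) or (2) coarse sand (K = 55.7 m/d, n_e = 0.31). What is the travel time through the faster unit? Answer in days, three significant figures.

1450 days

Unit 1 (medium sand): v = 18.4×0.0072/0.33 = 0.4015 m/d, t = 1870/0.4015 = 4658 d
Unit 2 (coarse sand): v = 55.7×0.0072/0.31 = 1.294 m/d, t = 1870/1.294 = 1445 d
Faster unit: t = 1450 d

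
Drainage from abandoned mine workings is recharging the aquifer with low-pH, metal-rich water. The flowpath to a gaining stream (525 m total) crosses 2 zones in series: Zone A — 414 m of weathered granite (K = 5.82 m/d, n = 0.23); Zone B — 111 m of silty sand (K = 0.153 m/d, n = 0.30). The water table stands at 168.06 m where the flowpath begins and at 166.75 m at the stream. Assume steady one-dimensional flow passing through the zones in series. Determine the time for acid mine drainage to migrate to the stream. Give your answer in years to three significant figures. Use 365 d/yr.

Total head drop ΔH = 168.06 − 166.75 = 1.31 m
Continuity: the same q passes through each zone, so ΔH = q·Σ(L_j/K_j) — the zones act as resistances in series.
Σ(L/K) = 414/5.82 + 111/0.153 = 71.13 + 725.5 = 796.6 d
q = ΔH / Σ(L/K) = 1.31 / 796.6 = 0.001644 m/d (same in every zone)
Zone A: v = q/n = 0.001644/0.23 = 0.007150 m/d → t_A = 414/0.007150 = 57900 d
Zone B: v = q/n = 0.001644/0.30 = 0.005481 m/d → t_B = 111/0.005481 = 20250 d
Total t = 57900 + 20250 = 78150 d
   = 78150 / 365 = 214 yr

214 years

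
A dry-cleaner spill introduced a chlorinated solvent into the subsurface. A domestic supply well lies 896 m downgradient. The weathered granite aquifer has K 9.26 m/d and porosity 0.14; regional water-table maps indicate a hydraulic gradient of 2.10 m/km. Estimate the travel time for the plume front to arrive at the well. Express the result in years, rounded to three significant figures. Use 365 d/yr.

Specific discharge q = 9.26 × 0.0021 = 0.01945 m/d
v_s = q/n_e = 0.01945/0.14 = 0.1389 m/d
t = L / v = 896 / 0.1389 = 6451 d
   = 6451 / 365 = 17.7 yr

17.7 years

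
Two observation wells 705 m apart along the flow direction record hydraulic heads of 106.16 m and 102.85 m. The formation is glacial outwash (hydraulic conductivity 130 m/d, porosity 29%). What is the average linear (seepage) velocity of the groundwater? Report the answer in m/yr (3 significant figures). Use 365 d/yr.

Hydraulic gradient i = (106.16 − 102.85) / 705 = 3.31 / 705 = 0.004695
q = Ki = 130 × 0.004695 = 0.6104 m/d
v_s = q/n_e = 0.6104/0.29 = 2.105 m/d
   = 2.105 × 365 = 768 m/yr

768 m/yr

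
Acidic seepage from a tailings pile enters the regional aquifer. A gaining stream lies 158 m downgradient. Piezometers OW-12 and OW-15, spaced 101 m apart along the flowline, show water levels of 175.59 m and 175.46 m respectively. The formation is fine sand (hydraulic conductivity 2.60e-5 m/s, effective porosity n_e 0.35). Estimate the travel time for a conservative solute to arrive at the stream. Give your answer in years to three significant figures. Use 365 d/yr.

Hydraulic gradient i = (175.59 − 175.46) / 101 = 0.13 / 101 = 0.001287
K = 2.60e-5 m/s × 86400 s/d = 2.246 m/d
Darcy flux q = K·i = 2.246 × 0.001287 = 0.002891 m/d
v_s = q/n_e = 0.002891/0.35 = 0.008261 m/d
t = L / v = 158 / 0.008261 = 19130 d
   = 19130 / 365 = 52.4 yr

52.4 years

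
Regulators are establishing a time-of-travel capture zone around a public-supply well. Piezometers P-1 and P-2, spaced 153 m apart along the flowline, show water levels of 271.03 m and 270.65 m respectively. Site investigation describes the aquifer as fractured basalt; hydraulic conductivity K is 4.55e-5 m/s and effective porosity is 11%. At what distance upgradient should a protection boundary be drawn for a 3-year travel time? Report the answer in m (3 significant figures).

97.2 m

Hydraulic gradient i = (271.03 − 270.65) / 153 = 0.38 / 153 = 0.002484
K = 4.55e-5 m/s × 86400 s/d = 3.931 m/d
Specific discharge q = 3.931 × 0.002484 = 0.009764 m/d
v_s = q/n_e = 0.009764/0.11 = 0.08876 m/d
T = 3 yr × 365 = 1095 d
L = v × T = 0.08876 × 1095 = 97.19 m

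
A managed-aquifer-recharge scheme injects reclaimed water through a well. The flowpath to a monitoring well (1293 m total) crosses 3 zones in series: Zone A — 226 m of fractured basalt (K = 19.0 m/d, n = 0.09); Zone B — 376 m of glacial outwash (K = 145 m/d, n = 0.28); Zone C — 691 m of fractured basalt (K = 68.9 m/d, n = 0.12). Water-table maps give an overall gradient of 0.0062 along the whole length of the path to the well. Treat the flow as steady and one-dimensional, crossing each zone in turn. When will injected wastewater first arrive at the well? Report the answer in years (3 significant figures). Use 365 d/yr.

1.75 years

For zones in series the flux q is common to all zones; the equivalent conductivity is the harmonic (thickness-weighted) mean, K_eq = L_total / Σ(L_j/K_j).
Σ(L/K) = 226/19.0 + 376/145 + 691/68.9 = 11.89 + 2.593 + 10.03 = 24.52 d
K_eq = L_total / Σ(L/K) = 1293 / 24.52 = 52.74 m/d
q = K_eq · i = 52.74 × 0.0062 = 0.3270 m/d (same in every zone)
Zone A: v = q/n = 0.3270/0.09 = 3.633 m/d → t_A = 226/3.633 = 62.21 d
Zone B: v = q/n = 0.3270/0.28 = 1.168 m/d → t_B = 376/1.168 = 322.0 d
Zone C: v = q/n = 0.3270/0.12 = 2.725 m/d → t_C = 691/2.725 = 253.6 d
Total t = 62.21 + 322.0 + 253.6 = 637.8 d
   = 637.8 / 365 = 1.75 yr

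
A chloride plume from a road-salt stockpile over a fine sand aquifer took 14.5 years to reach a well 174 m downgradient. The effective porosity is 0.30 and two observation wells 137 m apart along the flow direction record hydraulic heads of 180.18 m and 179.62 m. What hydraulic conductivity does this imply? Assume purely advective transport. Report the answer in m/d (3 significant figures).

2.41 m/d

Hydraulic gradient i = (180.18 − 179.62) / 137 = 0.56 / 137 = 0.004088
t = 14.5 years = 5293 d
v = L / t = 174 / 5293 = 0.03288 m/d
K = v · n / i = 0.03288 × 0.30 / 0.004088 = 2.41 m/d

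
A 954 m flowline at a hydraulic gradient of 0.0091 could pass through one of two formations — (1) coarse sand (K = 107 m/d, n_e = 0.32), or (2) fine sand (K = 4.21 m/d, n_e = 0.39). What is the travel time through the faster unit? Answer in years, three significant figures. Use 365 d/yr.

0.859 years

Unit 1 (coarse sand): v = 107×0.0091/0.32 = 3.043 m/d, t = 954/3.043 = 313.5 d
Unit 2 (fine sand): v = 4.21×0.0091/0.39 = 0.09823 m/d, t = 954/0.09823 = 9712 d
Faster: 313.5 d / 365 = 0.859 yr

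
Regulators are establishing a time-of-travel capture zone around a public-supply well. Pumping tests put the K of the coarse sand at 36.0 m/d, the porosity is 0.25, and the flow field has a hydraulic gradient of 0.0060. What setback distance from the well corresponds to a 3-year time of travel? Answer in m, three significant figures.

Specific discharge q = 36.0 × 0.0060 = 0.2160 m/d
Average linear velocity = 0.2160 / 0.25 = 0.8640 m/d
T = 3 yr × 365 = 1095 d
L = v × T = 0.8640 × 1095 = 946.1 m

946 m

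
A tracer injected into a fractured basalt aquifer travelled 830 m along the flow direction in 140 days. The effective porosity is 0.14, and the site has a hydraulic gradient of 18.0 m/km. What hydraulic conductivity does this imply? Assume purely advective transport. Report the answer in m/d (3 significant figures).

46.1 m/d

v = L / t = 830 / 140 = 5.929 m/d
K = v · n / i = 5.929 × 0.14 / 0.018 = 46.1 m/d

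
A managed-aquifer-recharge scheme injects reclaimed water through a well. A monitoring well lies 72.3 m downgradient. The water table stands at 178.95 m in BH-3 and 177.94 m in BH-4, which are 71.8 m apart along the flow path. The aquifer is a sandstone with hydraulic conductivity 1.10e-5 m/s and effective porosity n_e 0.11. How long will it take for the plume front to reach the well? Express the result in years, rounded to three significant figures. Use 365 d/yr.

Hydraulic gradient i = (178.95 − 177.94) / 71.8 = 1.01 / 71.8 = 0.01407
K = 1.10e-5 m/s × 86400 s/d = 0.9504 m/d
q = Ki = 0.9504 × 0.01407 = 0.01337 m/d
v_s = q/n_e = 0.01337/0.11 = 0.1215 m/d
t = L / v = 72.3 / 0.1215 = 594.9 d
   = 594.9 / 365 = 1.63 yr

1.63 years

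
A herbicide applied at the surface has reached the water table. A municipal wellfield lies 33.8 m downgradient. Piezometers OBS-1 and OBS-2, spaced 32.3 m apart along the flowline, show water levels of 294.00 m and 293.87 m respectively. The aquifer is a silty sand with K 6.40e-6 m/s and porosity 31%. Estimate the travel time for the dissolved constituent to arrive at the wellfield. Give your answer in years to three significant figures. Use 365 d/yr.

Hydraulic gradient i = (294.00 − 293.87) / 32.3 = 0.13 / 32.3 = 0.004025
K = 6.40e-6 m/s × 86400 s/d = 0.5530 m/d
q = Ki = 0.5530 × 0.004025 = 0.002226 m/d
v = Ki/n = 0.5530·0.004025/0.31 = 0.007179 m/d
t = L / v = 33.8 / 0.007179 = 4708 d
   = 4708 / 365 = 12.9 yr

12.9 years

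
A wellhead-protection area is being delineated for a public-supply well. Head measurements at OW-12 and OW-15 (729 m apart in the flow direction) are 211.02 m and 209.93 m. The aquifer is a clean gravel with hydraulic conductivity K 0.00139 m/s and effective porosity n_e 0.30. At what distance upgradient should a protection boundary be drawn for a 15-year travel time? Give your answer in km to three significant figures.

Hydraulic gradient i = (211.02 − 209.93) / 729 = 1.09 / 729 = 0.001495
K = 0.00139 m/s × 86400 s/d = 120.1 m/d
Specific discharge q = 120.1 × 0.001495 = 0.1796 m/d
v = Ki/n = 120.1·0.001495/0.30 = 0.5986 m/d
T = 15 yr × 365 = 5475 d
L = v × T = 0.5986 × 5475 = 3277 m
   = 3.28 km

3.28 km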